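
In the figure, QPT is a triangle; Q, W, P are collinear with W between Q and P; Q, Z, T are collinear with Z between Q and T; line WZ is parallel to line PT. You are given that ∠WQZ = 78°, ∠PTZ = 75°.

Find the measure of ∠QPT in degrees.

∠QPT = 27°

1. ∠PQT = 78°  [W on QP, Z on QT]
2. ∠PTQ = 75°  [Z on ray TQ]
3. ∠QPT = 27°  [△QPT]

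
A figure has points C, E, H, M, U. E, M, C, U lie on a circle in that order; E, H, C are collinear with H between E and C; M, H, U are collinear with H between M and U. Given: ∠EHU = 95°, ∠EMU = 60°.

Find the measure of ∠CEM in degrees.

1. ∠CHM = 95°  [vertical angles at H]
2. ∠EHM = 85°  [linear pair at H on EC]
3. ∠CEM = 35°  [△EHM]

∠CEM = 35°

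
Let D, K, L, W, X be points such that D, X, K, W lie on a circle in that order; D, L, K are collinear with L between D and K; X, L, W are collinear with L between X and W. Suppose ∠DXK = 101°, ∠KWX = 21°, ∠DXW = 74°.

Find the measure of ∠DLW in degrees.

1. ∠DKW = 74°  [same arc DW]
2. ∠KLW = 85°  [△KLW]
3. ∠DLW = 95°  [linear pair at L on DK]

∠DLW = 95°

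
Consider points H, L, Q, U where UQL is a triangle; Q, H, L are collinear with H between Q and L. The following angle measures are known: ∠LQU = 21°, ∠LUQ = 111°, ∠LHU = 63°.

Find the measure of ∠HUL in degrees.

∠HUL = 69°

1. ∠QLU = 48°  [△UQL]
2. ∠HLU = 48°  [H on ray LQ]
3. ∠HUL = 69°  [△UHL]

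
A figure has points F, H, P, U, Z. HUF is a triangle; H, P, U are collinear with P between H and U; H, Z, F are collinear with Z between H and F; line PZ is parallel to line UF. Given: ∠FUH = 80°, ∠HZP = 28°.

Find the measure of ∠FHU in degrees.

1. ∠HPZ = 80°  [PZ∥UF, corresponding at P]
2. ∠PHZ = 72°  [△HPZ]
3. ∠FHU = 72°  [P on HU, Z on HF]

∠FHU = 72°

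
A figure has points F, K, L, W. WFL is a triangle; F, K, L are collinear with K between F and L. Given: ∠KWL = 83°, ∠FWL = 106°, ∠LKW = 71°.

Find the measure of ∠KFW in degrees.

∠KFW = 48°

1. ∠KLW = 26°  [△WKL]
2. ∠FLW = 26°  [K on ray LF]
3. ∠LFW = 48°  [△WFL]
4. ∠KFW = 48°  [K on ray FL]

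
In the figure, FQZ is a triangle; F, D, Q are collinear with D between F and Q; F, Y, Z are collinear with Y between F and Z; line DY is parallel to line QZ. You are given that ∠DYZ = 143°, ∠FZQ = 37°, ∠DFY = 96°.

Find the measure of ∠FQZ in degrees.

1. ∠DYF = 37°  [linear pair at Y on FZ]
2. ∠FDY = 47°  [△FDY]
3. ∠FQZ = 47°  [DY∥QZ, corresponding at D]

∠FQZ = 47°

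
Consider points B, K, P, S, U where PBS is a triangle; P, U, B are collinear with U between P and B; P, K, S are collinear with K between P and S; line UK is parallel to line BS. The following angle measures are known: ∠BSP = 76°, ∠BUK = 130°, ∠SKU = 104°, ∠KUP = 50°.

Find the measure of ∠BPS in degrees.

∠BPS = 54°

1. ∠PKU = 76°  [UK∥BS, corresponding at K]
2. ∠KPU = 54°  [△PUK]
3. ∠BPS = 54°  [U on PB, K on PS]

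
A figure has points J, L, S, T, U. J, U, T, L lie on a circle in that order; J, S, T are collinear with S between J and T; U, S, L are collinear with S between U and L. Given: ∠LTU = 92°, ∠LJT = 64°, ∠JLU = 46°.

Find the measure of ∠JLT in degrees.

1. ∠LJU = 88°  [cyclic JUTL, opposite ∠J+∠T]
2. ∠JUL = 46°  [△JUL]
3. ∠JTL = 46°  [same arc JL]
4. ∠JLT = 70°  [△JTL]

∠JLT = 70°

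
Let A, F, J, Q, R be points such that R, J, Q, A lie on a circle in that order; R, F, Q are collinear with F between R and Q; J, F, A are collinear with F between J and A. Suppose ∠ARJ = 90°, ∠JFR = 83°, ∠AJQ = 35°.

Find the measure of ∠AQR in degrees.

1. ∠AQJ = 90°  [cyclic RJQA, opposite ∠R+∠Q]
2. ∠AFQ = 83°  [vertical angles at F]
3. ∠JAQ = 55°  [△JQA]
4. ∠AQR = 42°  [△QFA]

∠AQR = 42°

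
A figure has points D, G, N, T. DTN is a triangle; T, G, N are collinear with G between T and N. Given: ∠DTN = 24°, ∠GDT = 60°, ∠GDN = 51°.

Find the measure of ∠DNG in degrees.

∠DNG = 45°

1. ∠DTG = 24°  [G on ray TN]
2. ∠DGT = 96°  [△DTG]
3. ∠DGN = 84°  [linear pair at G on TN]
4. ∠DNG = 45°  [△DGN]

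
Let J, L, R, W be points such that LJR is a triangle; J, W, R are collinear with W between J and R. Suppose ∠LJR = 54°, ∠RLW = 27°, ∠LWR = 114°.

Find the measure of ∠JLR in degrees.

∠JLR = 87°

1. ∠LRW = 39°  [△LWR]
2. ∠JRL = 39°  [W on ray RJ]
3. ∠JLR = 87°  [△LJR]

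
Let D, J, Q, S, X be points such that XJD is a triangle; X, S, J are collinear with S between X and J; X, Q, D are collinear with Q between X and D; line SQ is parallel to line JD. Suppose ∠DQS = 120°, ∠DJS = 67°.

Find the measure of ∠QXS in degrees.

1. ∠SQX = 60°  [linear pair at Q on XD]
2. ∠DJX = 67°  [S on ray JX]
3. ∠JDX = 60°  [SQ∥JD, corresponding at Q]
4. ∠DXJ = 53°  [△XJD]
5. ∠QXS = 53°  [S on XJ, Q on XD]

∠QXS = 53°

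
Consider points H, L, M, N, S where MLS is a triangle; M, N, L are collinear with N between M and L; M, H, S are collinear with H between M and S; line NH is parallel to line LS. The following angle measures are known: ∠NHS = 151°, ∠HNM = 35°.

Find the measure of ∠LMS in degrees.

1. ∠MHN = 29°  [linear pair at H on MS]
2. ∠HMN = 116°  [△MNH]
3. ∠LMS = 116°  [N on ML, H on MS]

∠LMS = 116°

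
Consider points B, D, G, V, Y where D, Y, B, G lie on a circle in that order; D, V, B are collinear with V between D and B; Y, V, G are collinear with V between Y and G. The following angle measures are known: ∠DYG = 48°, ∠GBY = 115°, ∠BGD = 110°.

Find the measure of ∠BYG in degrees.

1. ∠DBG = 48°  [same arc DG]
2. ∠BDG = 22°  [△DBG]
3. ∠BYG = 22°  [same arc BG]

∠BYG = 22°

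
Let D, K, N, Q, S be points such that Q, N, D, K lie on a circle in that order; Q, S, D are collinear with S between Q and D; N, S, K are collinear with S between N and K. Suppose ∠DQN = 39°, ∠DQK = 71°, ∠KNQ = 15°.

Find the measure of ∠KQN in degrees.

1. ∠DKN = 39°  [same arc ND]
2. ∠DNK = 71°  [same arc DK]
3. ∠KDN = 70°  [△NDK]
4. ∠KQN = 110°  [cyclic QNDK, opposite ∠Q+∠D]

∠KQN = 110°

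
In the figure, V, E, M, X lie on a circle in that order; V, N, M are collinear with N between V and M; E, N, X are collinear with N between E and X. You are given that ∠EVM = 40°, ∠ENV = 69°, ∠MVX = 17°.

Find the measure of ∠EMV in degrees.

∠EMV = 52°

1. ∠ENM = 111°  [linear pair at N on VM]
2. ∠MEX = 17°  [same arc MX]
3. ∠EMV = 52°  [△ENM]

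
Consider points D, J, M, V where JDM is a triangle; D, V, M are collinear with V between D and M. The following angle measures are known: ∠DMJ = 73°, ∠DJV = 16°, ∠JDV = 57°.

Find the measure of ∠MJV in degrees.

∠MJV = 34°

1. ∠JMV = 73°  [V on ray MD]
2. ∠DVJ = 107°  [△JDV]
3. ∠JVM = 73°  [linear pair at V on DM]
4. ∠MJV = 34°  [△JVM]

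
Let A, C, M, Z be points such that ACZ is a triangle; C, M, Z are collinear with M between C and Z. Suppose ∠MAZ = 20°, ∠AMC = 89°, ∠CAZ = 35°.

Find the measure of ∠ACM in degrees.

∠ACM = 76°

1. ∠AMZ = 91°  [linear pair at M on CZ]
2. ∠AZM = 69°  [△AMZ]
3. ∠AZC = 69°  [M on ray ZC]
4. ∠ACZ = 76°  [△ACZ]
5. ∠ACM = 76°  [M on ray CZ]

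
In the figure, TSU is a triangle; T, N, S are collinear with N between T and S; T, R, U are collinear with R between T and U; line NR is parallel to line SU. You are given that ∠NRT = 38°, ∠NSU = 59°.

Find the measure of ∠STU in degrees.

∠STU = 83°

1. ∠SUT = 38°  [NR∥SU, corresponding at R]
2. ∠TSU = 59°  [N on ray ST]
3. ∠STU = 83°  [△TSU]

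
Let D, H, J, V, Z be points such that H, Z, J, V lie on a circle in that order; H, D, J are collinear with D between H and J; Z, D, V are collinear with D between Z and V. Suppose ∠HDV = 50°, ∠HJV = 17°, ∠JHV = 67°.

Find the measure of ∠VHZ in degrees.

∠VHZ = 100°

1. ∠HVZ = 63°  [△HDV]
2. ∠HZV = 17°  [same arc HV]
3. ∠VHZ = 100°  [△HZV]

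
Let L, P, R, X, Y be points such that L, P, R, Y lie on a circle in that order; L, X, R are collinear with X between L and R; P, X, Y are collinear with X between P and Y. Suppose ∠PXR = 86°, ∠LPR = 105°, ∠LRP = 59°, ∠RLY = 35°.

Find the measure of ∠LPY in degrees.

1. ∠LXP = 94°  [linear pair at X on LR]
2. ∠PLR = 16°  [△LPR]
3. ∠LPY = 70°  [△LXP]

∠LPY = 70°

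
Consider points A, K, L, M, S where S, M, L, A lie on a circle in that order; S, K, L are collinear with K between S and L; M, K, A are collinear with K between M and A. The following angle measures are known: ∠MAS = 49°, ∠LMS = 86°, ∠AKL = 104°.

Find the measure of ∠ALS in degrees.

∠ALS = 31°

1. ∠MLS = 49°  [same arc SM]
2. ∠LSM = 45°  [△SML]
3. ∠LAM = 45°  [same arc ML]
4. ∠ALS = 31°  [△LKA]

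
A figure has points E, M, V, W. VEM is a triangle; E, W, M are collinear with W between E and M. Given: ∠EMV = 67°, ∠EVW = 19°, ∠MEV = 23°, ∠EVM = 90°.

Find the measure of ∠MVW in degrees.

∠MVW = 71°

1. ∠VMW = 67°  [W on ray ME]
2. ∠VEW = 23°  [W on ray EM]
3. ∠EWV = 138°  [△VEW]
4. ∠MWV = 42°  [linear pair at W on EM]
5. ∠MVW = 71°  [△VWM]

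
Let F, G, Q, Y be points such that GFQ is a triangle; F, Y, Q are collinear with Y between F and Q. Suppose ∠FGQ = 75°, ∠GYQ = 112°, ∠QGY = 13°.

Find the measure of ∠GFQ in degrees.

1. ∠GQY = 55°  [△GYQ]
2. ∠FQG = 55°  [Y on ray QF]
3. ∠GFQ = 50°  [△GFQ]

∠GFQ = 50°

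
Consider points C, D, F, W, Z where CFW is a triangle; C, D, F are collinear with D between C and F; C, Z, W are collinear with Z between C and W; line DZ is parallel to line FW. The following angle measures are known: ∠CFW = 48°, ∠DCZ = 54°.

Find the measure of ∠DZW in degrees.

1. ∠CDZ = 48°  [DZ∥FW, corresponding at D]
2. ∠CZD = 78°  [△CDZ]
3. ∠DZW = 102°  [linear pair at Z on CW]

∠DZW = 102°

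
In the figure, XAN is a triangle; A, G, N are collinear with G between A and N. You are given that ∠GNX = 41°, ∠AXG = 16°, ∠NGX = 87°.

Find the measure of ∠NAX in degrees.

∠NAX = 71°

1. ∠AGX = 93°  [linear pair at G on AN]
2. ∠GAX = 71°  [△XAG]
3. ∠NAX = 71°  [G on ray AN]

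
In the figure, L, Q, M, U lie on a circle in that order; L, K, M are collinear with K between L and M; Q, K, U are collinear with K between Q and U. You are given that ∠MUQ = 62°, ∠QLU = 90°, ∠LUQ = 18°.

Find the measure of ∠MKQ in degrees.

1. ∠QMU = 90°  [cyclic LQMU, opposite ∠L+∠M]
2. ∠LMQ = 18°  [same arc LQ]
3. ∠MQU = 28°  [△QMU]
4. ∠MKQ = 134°  [△QKM]

∠MKQ = 134°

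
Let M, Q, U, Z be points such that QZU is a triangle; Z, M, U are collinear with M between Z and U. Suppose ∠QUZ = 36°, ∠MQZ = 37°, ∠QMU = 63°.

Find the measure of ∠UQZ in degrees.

∠UQZ = 118°

1. ∠QMZ = 117°  [linear pair at M on ZU]
2. ∠MZQ = 26°  [△QZM]
3. ∠QZU = 26°  [M on ray ZU]
4. ∠UQZ = 118°  [△QZU]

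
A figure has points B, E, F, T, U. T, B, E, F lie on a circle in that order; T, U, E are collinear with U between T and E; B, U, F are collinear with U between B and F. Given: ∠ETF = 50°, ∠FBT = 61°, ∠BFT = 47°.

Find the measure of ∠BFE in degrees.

1. ∠FUT = 83°  [△TUF]
2. ∠FET = 61°  [same arc TF]
3. ∠EUF = 97°  [linear pair at U on TE]
4. ∠BFE = 22°  [△EUF]

∠BFE = 22°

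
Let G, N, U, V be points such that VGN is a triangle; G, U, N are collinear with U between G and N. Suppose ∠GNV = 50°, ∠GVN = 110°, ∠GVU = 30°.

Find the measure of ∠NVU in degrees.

1. ∠NGV = 20°  [△VGN]
2. ∠UNV = 50°  [U on ray NG]
3. ∠UGV = 20°  [U on ray GN]
4. ∠GUV = 130°  [△VGU]
5. ∠NUV = 50°  [linear pair at U on GN]
6. ∠NVU = 80°  [△VUN]

∠NVU = 80°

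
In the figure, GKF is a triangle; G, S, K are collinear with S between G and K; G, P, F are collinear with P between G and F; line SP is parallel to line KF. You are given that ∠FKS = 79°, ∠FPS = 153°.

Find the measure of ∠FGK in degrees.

1. ∠FKG = 79°  [S on ray KG]
2. ∠GPS = 27°  [linear pair at P on GF]
3. ∠GSP = 79°  [SP∥KF, corresponding at S]
4. ∠PGS = 74°  [△GSP]
5. ∠FGK = 74°  [S on GK, P on GF]

∠FGK = 74°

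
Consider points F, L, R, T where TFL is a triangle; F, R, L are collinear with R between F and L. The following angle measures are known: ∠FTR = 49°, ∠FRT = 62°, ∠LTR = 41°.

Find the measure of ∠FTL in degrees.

∠FTL = 90°

1. ∠RFT = 69°  [△TFR]
2. ∠LRT = 118°  [linear pair at R on FL]
3. ∠RLT = 21°  [△TRL]
4. ∠LFT = 69°  [R on ray FL]
5. ∠FLT = 21°  [R on ray LF]
6. ∠FTL = 90°  [△TFL]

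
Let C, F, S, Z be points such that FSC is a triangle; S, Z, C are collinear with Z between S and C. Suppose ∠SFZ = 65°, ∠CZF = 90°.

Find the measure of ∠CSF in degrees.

∠CSF = 25°

1. ∠FZS = 90°  [linear pair at Z on SC]
2. ∠FSZ = 25°  [△FSZ]
3. ∠CSF = 25°  [Z on ray SC]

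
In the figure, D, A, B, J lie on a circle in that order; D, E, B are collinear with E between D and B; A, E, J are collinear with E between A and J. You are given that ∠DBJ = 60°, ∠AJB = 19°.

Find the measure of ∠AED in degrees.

1. ∠DAJ = 60°  [same arc DJ]
2. ∠ADB = 19°  [same arc AB]
3. ∠AED = 101°  [△DEA]

∠AED = 101°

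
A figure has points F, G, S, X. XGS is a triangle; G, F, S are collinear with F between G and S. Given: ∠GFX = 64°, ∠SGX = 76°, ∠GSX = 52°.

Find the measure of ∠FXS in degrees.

1. ∠SFX = 116°  [linear pair at F on GS]
2. ∠FSX = 52°  [F on ray SG]
3. ∠FXS = 12°  [△XFS]

∠FXS = 12°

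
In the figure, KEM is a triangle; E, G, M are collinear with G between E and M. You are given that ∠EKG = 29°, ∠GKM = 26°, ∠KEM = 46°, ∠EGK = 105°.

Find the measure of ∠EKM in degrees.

∠EKM = 55°

1. ∠KGM = 75°  [linear pair at G on EM]
2. ∠GMK = 79°  [△KGM]
3. ∠EMK = 79°  [G on ray ME]
4. ∠EKM = 55°  [△KEM]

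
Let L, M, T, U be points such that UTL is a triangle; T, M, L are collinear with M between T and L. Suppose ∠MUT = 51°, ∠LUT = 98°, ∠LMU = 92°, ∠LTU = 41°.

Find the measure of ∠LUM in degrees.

1. ∠TLU = 41°  [△UTL]
2. ∠MLU = 41°  [M on ray LT]
3. ∠LUM = 47°  [△UML]

∠LUM = 47°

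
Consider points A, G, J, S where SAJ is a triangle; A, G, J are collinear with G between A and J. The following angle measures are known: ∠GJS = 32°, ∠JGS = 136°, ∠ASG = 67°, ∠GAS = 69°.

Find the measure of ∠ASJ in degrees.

1. ∠AJS = 32°  [G on ray JA]
2. ∠JAS = 69°  [G on ray AJ]
3. ∠ASJ = 79°  [△SAJ]

∠ASJ = 79°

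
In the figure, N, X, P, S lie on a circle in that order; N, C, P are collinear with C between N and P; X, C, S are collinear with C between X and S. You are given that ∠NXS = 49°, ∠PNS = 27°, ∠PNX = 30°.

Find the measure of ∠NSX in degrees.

∠NSX = 74°

1. ∠NCX = 101°  [△NCX]
2. ∠PXS = 27°  [same arc PS]
3. ∠PCX = 79°  [linear pair at C on NP]
4. ∠NPX = 74°  [△XCP]
5. ∠NSX = 74°  [same arc NX]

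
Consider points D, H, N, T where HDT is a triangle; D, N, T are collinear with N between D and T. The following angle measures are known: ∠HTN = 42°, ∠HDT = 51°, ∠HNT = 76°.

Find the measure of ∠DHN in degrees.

1. ∠HDN = 51°  [N on ray DT]
2. ∠DNH = 104°  [linear pair at N on DT]
3. ∠DHN = 25°  [△HDN]

∠DHN = 25°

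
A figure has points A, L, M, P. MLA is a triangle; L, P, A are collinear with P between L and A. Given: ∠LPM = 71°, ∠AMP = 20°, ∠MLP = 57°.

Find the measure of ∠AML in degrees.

1. ∠APM = 109°  [linear pair at P on LA]
2. ∠MAP = 51°  [△MPA]
3. ∠ALM = 57°  [P on ray LA]
4. ∠LAM = 51°  [P on ray AL]
5. ∠AML = 72°  [△MLA]

∠AML = 72°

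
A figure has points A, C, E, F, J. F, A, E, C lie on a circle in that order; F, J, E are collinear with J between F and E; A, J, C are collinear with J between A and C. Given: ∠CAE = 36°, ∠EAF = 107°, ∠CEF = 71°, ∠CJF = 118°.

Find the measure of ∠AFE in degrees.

∠AFE = 47°

1. ∠CAF = 71°  [same arc FC]
2. ∠AJE = 118°  [vertical angles at J]
3. ∠AJF = 62°  [linear pair at J on FE]
4. ∠AFE = 47°  [△FJA]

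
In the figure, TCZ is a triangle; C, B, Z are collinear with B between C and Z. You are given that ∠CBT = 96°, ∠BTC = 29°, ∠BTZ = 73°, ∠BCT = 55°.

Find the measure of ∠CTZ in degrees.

1. ∠TBZ = 84°  [linear pair at B on CZ]
2. ∠BZT = 23°  [△TBZ]
3. ∠TCZ = 55°  [B on ray CZ]
4. ∠CZT = 23°  [B on ray ZC]
5. ∠CTZ = 102°  [△TCZ]

∠CTZ = 102°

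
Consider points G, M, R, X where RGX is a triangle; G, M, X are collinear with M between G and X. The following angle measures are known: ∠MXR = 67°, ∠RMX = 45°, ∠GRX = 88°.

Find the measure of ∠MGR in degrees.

∠MGR = 25°

1. ∠GXR = 67°  [M on ray XG]
2. ∠RGX = 25°  [△RGX]
3. ∠MGR = 25°  [M on ray GX]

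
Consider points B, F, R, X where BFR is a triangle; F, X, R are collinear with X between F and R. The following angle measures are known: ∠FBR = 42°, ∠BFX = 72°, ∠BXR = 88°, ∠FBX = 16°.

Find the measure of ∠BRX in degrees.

∠BRX = 66°

1. ∠BFR = 72°  [X on ray FR]
2. ∠BRF = 66°  [△BFR]
3. ∠BRX = 66°  [X on ray RF]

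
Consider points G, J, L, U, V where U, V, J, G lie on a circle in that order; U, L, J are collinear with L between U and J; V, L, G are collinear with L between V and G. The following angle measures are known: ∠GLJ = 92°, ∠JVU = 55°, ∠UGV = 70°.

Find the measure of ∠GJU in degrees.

∠GJU = 33°

1. ∠GLU = 88°  [linear pair at L on UJ]
2. ∠JGU = 125°  [cyclic UVJG, opposite ∠V+∠G]
3. ∠GUJ = 22°  [△ULG]
4. ∠GJU = 33°  [△UJG]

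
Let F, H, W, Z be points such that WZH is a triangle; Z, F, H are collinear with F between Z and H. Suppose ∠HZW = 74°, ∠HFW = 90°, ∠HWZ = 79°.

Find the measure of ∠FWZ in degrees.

1. ∠FZW = 74°  [F on ray ZH]
2. ∠WFZ = 90°  [linear pair at F on ZH]
3. ∠FWZ = 16°  [△WZF]

∠FWZ = 16°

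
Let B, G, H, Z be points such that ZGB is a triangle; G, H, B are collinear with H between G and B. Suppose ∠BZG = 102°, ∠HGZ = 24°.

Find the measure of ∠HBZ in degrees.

∠HBZ = 54°

1. ∠BGZ = 24°  [H on ray GB]
2. ∠GBZ = 54°  [△ZGB]
3. ∠HBZ = 54°  [H on ray BG]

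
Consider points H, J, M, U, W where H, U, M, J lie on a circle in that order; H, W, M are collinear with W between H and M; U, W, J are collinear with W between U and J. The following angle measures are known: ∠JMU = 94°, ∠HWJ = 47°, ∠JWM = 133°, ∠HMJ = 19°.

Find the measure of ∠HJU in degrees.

1. ∠JHU = 86°  [cyclic HUMJ, opposite ∠H+∠M]
2. ∠HUJ = 19°  [same arc HJ]
3. ∠HJU = 75°  [△HUJ]

∠HJU = 75°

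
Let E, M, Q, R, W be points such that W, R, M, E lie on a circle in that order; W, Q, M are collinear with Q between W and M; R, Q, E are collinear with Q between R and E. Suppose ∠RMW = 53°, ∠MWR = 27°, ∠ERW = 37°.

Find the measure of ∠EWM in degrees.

1. ∠MRW = 100°  [△WRM]
2. ∠EMW = 37°  [same arc WE]
3. ∠MEW = 80°  [cyclic WRME, opposite ∠R+∠E]
4. ∠EWM = 63°  [△WME]

∠EWM = 63°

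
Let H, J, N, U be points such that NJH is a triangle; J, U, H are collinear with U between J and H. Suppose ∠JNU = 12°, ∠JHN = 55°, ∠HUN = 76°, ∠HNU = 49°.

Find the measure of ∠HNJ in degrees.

∠HNJ = 61°

1. ∠JUN = 104°  [linear pair at U on JH]
2. ∠NJU = 64°  [△NJU]
3. ∠HJN = 64°  [U on ray JH]
4. ∠HNJ = 61°  [△NJH]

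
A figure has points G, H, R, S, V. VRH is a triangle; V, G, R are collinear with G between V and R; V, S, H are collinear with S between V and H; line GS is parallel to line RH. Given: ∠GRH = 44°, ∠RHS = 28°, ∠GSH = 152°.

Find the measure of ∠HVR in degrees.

1. ∠HRV = 44°  [G on ray RV]
2. ∠RHV = 28°  [S on ray HV]
3. ∠HVR = 108°  [△VRH]

∠HVR = 108°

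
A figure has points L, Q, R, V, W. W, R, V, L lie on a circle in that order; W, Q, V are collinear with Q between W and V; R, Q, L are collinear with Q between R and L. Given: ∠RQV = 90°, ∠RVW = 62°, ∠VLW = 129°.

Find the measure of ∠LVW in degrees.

∠LVW = 23°

1. ∠LQW = 90°  [vertical angles at Q]
2. ∠RLW = 62°  [same arc WR]
3. ∠LWV = 28°  [△WQL]
4. ∠LVW = 23°  [△WVL]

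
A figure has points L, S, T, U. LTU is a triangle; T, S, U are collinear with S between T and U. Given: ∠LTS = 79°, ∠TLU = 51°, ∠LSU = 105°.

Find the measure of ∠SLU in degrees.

1. ∠LTU = 79°  [S on ray TU]
2. ∠LUT = 50°  [△LTU]
3. ∠LUS = 50°  [S on ray UT]
4. ∠SLU = 25°  [△LSU]

∠SLU = 25°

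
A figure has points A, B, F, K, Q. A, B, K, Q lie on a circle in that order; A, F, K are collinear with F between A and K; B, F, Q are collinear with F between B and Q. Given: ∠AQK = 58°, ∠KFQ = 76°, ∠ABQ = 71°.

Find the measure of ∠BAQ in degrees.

∠BAQ = 84°

1. ∠ABK = 122°  [cyclic ABKQ, opposite ∠B+∠Q]
2. ∠AFB = 76°  [vertical angles at F]
3. ∠BAK = 33°  [△AFB]
4. ∠AKB = 25°  [△ABK]
5. ∠AQB = 25°  [same arc AB]
6. ∠BAQ = 84°  [△ABQ]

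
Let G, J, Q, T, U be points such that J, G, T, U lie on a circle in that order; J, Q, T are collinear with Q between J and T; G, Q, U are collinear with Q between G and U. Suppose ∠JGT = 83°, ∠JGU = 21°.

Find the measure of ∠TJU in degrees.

∠TJU = 62°

1. ∠JUT = 97°  [cyclic JGTU, opposite ∠G+∠U]
2. ∠JTU = 21°  [same arc JU]
3. ∠TJU = 62°  [△JTU]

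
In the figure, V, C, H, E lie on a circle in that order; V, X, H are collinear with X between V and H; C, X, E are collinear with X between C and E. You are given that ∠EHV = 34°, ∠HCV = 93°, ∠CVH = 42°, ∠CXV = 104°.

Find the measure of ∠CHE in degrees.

∠CHE = 79°

1. ∠CHV = 45°  [△VCH]
2. ∠CEH = 42°  [same arc CH]
3. ∠CXH = 76°  [linear pair at X on VH]
4. ∠ECH = 59°  [△CXH]
5. ∠CHE = 79°  [△CHE]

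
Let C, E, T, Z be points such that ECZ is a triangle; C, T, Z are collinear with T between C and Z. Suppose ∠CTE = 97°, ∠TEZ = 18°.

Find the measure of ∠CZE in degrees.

1. ∠ETZ = 83°  [linear pair at T on CZ]
2. ∠EZT = 79°  [△ETZ]
3. ∠CZE = 79°  [T on ray ZC]

∠CZE = 79°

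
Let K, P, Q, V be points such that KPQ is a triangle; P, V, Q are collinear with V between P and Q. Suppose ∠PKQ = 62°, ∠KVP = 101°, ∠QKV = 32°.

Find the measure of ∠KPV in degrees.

∠KPV = 49°

1. ∠KVQ = 79°  [linear pair at V on PQ]
2. ∠KQV = 69°  [△KVQ]
3. ∠KQP = 69°  [V on ray QP]
4. ∠KPQ = 49°  [△KPQ]
5. ∠KPV = 49°  [V on ray PQ]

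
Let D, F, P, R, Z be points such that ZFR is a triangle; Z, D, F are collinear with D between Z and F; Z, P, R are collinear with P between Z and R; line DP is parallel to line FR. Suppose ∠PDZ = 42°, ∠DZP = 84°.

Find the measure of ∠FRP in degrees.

∠FRP = 54°

1. ∠DPZ = 54°  [△ZDP]
2. ∠DPR = 126°  [linear pair at P on ZR]
3. ∠FRP = 54°  [DP∥FR, co-interior at R–P]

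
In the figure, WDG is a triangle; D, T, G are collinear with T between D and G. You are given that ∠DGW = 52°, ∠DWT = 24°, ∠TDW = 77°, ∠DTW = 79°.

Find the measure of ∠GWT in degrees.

1. ∠TGW = 52°  [T on ray GD]
2. ∠GTW = 101°  [linear pair at T on DG]
3. ∠GWT = 27°  [△WTG]

∠GWT = 27°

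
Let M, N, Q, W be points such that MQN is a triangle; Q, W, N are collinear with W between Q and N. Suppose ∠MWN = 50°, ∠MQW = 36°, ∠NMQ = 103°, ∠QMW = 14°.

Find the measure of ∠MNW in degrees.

∠MNW = 41°

1. ∠MQN = 36°  [W on ray QN]
2. ∠MNQ = 41°  [△MQN]
3. ∠MNW = 41°  [W on ray NQ]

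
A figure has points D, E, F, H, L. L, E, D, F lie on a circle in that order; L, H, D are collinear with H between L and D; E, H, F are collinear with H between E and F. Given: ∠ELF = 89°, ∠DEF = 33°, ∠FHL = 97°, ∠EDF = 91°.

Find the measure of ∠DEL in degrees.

∠DEL = 74°

1. ∠DFE = 56°  [△EDF]
2. ∠DHE = 97°  [vertical angles at H]
3. ∠DLE = 56°  [same arc ED]
4. ∠EDL = 50°  [△EHD]
5. ∠DEL = 74°  [△LED]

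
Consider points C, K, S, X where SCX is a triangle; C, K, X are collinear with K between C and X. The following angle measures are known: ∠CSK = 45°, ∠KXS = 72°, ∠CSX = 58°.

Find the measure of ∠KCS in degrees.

1. ∠CXS = 72°  [K on ray XC]
2. ∠SCX = 50°  [△SCX]
3. ∠KCS = 50°  [K on ray CX]

∠KCS = 50°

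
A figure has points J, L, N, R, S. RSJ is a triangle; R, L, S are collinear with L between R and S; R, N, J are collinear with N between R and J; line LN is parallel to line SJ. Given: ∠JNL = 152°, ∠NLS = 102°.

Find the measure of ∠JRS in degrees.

∠JRS = 74°

1. ∠LNR = 28°  [linear pair at N on RJ]
2. ∠NLR = 78°  [linear pair at L on RS]
3. ∠LRN = 74°  [△RLN]
4. ∠JRS = 74°  [L on RS, N on RJ]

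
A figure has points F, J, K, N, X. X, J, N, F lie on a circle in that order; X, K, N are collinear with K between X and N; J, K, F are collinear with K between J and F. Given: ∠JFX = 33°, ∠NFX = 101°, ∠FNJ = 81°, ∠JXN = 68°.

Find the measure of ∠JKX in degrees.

∠JKX = 64°

1. ∠FXJ = 99°  [cyclic XJNF, opposite ∠X+∠N]
2. ∠FJX = 48°  [△XJF]
3. ∠JKX = 64°  [△XKJ]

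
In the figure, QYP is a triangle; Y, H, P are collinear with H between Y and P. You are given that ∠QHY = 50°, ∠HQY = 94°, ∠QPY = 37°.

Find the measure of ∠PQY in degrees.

∠PQY = 107°

1. ∠HYQ = 36°  [△QYH]
2. ∠PYQ = 36°  [H on ray YP]
3. ∠PQY = 107°  [△QYP]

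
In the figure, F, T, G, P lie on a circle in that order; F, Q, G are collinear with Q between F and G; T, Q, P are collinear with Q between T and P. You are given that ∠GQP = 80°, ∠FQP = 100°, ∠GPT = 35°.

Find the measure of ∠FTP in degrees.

1. ∠FQT = 80°  [vertical angles at Q]
2. ∠GFT = 35°  [same arc TG]
3. ∠FTP = 65°  [△FQT]

∠FTP = 65°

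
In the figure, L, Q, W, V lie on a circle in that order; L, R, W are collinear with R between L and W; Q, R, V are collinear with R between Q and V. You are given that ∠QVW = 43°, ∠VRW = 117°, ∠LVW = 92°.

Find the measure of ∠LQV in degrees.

1. ∠QLW = 43°  [same arc QW]
2. ∠LRQ = 117°  [vertical angles at R]
3. ∠LQV = 20°  [△LRQ]

∠LQV = 20°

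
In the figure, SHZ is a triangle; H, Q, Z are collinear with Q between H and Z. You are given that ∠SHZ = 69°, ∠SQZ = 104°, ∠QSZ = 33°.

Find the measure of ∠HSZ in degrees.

∠HSZ = 68°

1. ∠QZS = 43°  [△SQZ]
2. ∠HZS = 43°  [Q on ray ZH]
3. ∠HSZ = 68°  [△SHZ]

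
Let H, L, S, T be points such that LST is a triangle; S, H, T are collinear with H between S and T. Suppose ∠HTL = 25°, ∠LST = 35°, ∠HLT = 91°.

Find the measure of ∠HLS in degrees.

1. ∠LHT = 64°  [△LHT]
2. ∠HSL = 35°  [H on ray ST]
3. ∠LHS = 116°  [linear pair at H on ST]
4. ∠HLS = 29°  [△LSH]

∠HLS = 29°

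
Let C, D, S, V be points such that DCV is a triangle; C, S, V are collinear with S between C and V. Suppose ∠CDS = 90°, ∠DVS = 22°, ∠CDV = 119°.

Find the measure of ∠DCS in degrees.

1. ∠CVD = 22°  [S on ray VC]
2. ∠DCV = 39°  [△DCV]
3. ∠DCS = 39°  [S on ray CV]

∠DCS = 39°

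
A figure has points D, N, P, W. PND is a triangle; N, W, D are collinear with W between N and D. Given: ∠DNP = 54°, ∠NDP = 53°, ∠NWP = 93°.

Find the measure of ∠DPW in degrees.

∠DPW = 40°

1. ∠PDW = 53°  [W on ray DN]
2. ∠DWP = 87°  [linear pair at W on ND]
3. ∠DPW = 40°  [△PWD]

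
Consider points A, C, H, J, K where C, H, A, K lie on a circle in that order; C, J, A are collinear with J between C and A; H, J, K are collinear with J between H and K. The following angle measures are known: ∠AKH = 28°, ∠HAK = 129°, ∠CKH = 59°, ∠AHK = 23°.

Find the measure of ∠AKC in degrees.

∠AKC = 87°

1. ∠HCK = 51°  [cyclic CHAK, opposite ∠C+∠A]
2. ∠CHK = 70°  [△CHK]
3. ∠ACK = 23°  [same arc AK]
4. ∠CAK = 70°  [same arc CK]
5. ∠AKC = 87°  [△CAK]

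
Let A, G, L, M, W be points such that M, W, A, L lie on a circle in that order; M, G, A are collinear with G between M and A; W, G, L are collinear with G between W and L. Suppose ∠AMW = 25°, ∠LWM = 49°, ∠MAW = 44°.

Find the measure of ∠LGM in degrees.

∠LGM = 74°

1. ∠AWM = 111°  [△MWA]
2. ∠LAM = 49°  [same arc ML]
3. ∠MLW = 44°  [same arc MW]
4. ∠ALM = 69°  [cyclic MWAL, opposite ∠W+∠L]
5. ∠AML = 62°  [△MAL]
6. ∠LGM = 74°  [△MGL]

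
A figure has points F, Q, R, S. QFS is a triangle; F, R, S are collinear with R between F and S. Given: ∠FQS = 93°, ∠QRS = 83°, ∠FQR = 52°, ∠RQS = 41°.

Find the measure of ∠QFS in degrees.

1. ∠FRQ = 97°  [linear pair at R on FS]
2. ∠QFR = 31°  [△QFR]
3. ∠QFS = 31°  [R on ray FS]

∠QFS = 31°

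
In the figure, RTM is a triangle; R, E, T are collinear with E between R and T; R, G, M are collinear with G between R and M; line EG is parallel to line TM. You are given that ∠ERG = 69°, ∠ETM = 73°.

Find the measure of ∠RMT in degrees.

∠RMT = 38°

1. ∠MRT = 69°  [E on RT, G on RM]
2. ∠MTR = 73°  [E on ray TR]
3. ∠RMT = 38°  [△RTM]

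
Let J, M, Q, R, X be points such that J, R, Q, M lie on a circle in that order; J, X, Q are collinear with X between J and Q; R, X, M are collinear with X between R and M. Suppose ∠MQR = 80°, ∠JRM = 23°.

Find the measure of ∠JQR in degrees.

∠JQR = 57°

1. ∠MJR = 100°  [cyclic JRQM, opposite ∠J+∠Q]
2. ∠JMR = 57°  [△JRM]
3. ∠JQR = 57°  [same arc JR]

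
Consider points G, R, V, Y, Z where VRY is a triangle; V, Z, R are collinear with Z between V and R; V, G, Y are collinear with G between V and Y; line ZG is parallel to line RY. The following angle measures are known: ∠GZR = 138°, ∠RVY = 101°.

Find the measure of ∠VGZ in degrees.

1. ∠GZV = 42°  [linear pair at Z on VR]
2. ∠GVZ = 101°  [Z on VR, G on VY]
3. ∠VGZ = 37°  [△VZG]

∠VGZ = 37°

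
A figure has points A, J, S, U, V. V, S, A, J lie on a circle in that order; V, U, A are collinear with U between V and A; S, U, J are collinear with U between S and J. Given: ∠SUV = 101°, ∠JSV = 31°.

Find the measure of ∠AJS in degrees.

1. ∠AUJ = 101°  [vertical angles at U]
2. ∠JAV = 31°  [same arc VJ]
3. ∠AJS = 48°  [△AUJ]

∠AJS = 48°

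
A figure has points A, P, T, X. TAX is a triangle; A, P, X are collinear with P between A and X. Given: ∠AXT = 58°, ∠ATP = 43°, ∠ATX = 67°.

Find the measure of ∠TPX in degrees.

1. ∠TAX = 55°  [△TAX]
2. ∠PAT = 55°  [P on ray AX]
3. ∠APT = 82°  [△TAP]
4. ∠TPX = 98°  [linear pair at P on AX]

∠TPX = 98°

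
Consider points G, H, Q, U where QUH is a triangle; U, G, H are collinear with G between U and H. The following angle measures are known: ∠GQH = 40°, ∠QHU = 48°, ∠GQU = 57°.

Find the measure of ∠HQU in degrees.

1. ∠GHQ = 48°  [G on ray HU]
2. ∠HGQ = 92°  [△QGH]
3. ∠QGU = 88°  [linear pair at G on UH]
4. ∠GUQ = 35°  [△QUG]
5. ∠HUQ = 35°  [G on ray UH]
6. ∠HQU = 97°  [△QUH]

∠HQU = 97°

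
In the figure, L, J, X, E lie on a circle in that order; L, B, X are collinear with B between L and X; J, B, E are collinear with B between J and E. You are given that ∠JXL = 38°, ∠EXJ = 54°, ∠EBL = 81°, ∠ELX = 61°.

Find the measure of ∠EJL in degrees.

∠EJL = 16°

1. ∠JEL = 38°  [same arc LJ]
2. ∠ELJ = 126°  [cyclic LJXE, opposite ∠L+∠X]
3. ∠EJL = 16°  [△LJE]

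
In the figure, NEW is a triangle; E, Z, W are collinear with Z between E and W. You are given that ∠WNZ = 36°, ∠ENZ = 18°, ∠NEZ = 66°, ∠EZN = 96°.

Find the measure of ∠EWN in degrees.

1. ∠NZW = 84°  [linear pair at Z on EW]
2. ∠NWZ = 60°  [△NZW]
3. ∠EWN = 60°  [Z on ray WE]

∠EWN = 60°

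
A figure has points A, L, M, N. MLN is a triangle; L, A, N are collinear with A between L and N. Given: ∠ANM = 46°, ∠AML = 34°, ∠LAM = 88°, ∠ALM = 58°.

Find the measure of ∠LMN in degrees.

1. ∠LNM = 46°  [A on ray NL]
2. ∠MLN = 58°  [A on ray LN]
3. ∠LMN = 76°  [△MLN]

∠LMN = 76°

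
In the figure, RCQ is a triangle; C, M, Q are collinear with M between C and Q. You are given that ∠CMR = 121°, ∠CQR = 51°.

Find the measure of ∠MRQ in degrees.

∠MRQ = 70°

1. ∠QMR = 59°  [linear pair at M on CQ]
2. ∠MQR = 51°  [M on ray QC]
3. ∠MRQ = 70°  [△RMQ]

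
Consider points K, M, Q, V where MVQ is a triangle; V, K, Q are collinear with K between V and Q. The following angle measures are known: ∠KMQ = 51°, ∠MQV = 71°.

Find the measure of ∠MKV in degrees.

∠MKV = 122°

1. ∠KQM = 71°  [K on ray QV]
2. ∠MKQ = 58°  [△MKQ]
3. ∠MKV = 122°  [linear pair at K on VQ]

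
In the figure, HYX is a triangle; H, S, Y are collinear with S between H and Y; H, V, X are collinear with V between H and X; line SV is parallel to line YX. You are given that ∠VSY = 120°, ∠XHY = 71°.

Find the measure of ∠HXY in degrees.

∠HXY = 49°

1. ∠HSV = 60°  [linear pair at S on HY]
2. ∠SHV = 71°  [S on HY, V on HX]
3. ∠HVS = 49°  [△HSV]
4. ∠HXY = 49°  [SV∥YX, corresponding at V]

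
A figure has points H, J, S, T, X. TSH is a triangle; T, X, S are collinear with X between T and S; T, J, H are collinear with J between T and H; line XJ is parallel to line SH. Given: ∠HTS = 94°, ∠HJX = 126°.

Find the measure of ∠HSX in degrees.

1. ∠JTX = 94°  [X on TS, J on TH]
2. ∠TJX = 54°  [linear pair at J on TH]
3. ∠JXT = 32°  [△TXJ]
4. ∠JXS = 148°  [linear pair at X on TS]
5. ∠HSX = 32°  [XJ∥SH, co-interior at S–X]

∠HSX = 32°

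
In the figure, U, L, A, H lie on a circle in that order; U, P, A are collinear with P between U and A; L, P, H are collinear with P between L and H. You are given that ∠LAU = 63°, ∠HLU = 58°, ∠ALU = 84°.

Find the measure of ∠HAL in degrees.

1. ∠LHU = 63°  [same arc UL]
2. ∠HUL = 59°  [△ULH]
3. ∠HAL = 121°  [cyclic ULAH, opposite ∠U+∠A]

∠HAL = 121°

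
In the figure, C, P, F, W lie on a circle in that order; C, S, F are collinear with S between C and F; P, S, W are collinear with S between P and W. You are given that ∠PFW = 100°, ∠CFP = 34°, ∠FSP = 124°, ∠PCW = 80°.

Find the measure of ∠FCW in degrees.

1. ∠CWP = 34°  [same arc CP]
2. ∠CSW = 124°  [vertical angles at S]
3. ∠FCW = 22°  [△CSW]

∠FCW = 22°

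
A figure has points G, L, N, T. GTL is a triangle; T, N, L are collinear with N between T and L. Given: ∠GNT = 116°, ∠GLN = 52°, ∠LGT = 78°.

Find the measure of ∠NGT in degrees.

∠NGT = 14°

1. ∠GLT = 52°  [N on ray LT]
2. ∠GTL = 50°  [△GTL]
3. ∠GTN = 50°  [N on ray TL]
4. ∠NGT = 14°  [△GTN]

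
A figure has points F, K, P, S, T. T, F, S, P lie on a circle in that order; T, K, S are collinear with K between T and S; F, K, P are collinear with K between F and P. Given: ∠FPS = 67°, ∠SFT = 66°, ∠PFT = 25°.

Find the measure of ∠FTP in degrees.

1. ∠FTS = 67°  [same arc FS]
2. ∠FST = 47°  [△TFS]
3. ∠FPT = 47°  [same arc TF]
4. ∠FTP = 108°  [△TFP]

∠FTP = 108°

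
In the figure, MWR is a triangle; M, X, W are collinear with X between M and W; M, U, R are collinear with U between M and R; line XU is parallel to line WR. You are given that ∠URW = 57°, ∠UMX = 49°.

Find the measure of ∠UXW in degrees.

1. ∠MRW = 57°  [U on ray RM]
2. ∠RMW = 49°  [X on MW, U on MR]
3. ∠MWR = 74°  [△MWR]
4. ∠MXU = 74°  [XU∥WR, corresponding at X]
5. ∠UXW = 106°  [linear pair at X on MW]

∠UXW = 106°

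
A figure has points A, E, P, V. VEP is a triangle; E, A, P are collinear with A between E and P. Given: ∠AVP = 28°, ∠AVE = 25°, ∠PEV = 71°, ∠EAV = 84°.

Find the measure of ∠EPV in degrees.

∠EPV = 56°

1. ∠PAV = 96°  [linear pair at A on EP]
2. ∠APV = 56°  [△VAP]
3. ∠EPV = 56°  [A on ray PE]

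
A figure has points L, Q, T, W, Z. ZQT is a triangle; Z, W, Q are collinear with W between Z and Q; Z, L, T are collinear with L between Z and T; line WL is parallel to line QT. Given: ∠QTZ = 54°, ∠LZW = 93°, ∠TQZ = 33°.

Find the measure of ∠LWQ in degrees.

1. ∠WLZ = 54°  [WL∥QT, corresponding at L]
2. ∠LWZ = 33°  [△ZWL]
3. ∠LWQ = 147°  [linear pair at W on ZQ]

∠LWQ = 147°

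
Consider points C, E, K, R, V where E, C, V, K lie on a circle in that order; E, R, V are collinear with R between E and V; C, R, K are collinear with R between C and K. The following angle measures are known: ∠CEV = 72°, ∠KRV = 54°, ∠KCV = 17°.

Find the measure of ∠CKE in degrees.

∠CKE = 37°

1. ∠ERK = 126°  [linear pair at R on EV]
2. ∠KEV = 17°  [same arc VK]
3. ∠CKE = 37°  [△ERK]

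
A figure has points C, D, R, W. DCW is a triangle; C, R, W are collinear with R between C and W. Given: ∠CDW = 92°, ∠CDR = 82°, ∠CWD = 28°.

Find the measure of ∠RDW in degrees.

∠RDW = 10°

1. ∠DCW = 60°  [△DCW]
2. ∠DWR = 28°  [R on ray WC]
3. ∠DCR = 60°  [R on ray CW]
4. ∠CRD = 38°  [△DCR]
5. ∠DRW = 142°  [linear pair at R on CW]
6. ∠RDW = 10°  [△DRW]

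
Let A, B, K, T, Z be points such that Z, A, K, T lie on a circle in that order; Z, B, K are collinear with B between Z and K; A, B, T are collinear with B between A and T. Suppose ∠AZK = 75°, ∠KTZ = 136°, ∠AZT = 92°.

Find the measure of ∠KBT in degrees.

∠KBT = 78°

1. ∠ATK = 75°  [same arc AK]
2. ∠AKT = 88°  [cyclic ZAKT, opposite ∠Z+∠K]
3. ∠KAT = 17°  [△AKT]
4. ∠KZT = 17°  [same arc KT]
5. ∠TKZ = 27°  [△ZKT]
6. ∠KBT = 78°  [△KBT]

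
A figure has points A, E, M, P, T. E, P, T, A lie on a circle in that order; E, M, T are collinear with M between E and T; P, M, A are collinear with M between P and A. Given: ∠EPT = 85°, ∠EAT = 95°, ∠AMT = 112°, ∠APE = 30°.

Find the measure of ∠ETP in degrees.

1. ∠EMP = 112°  [vertical angles at M]
2. ∠PET = 38°  [△EMP]
3. ∠ETP = 57°  [△EPT]

∠ETP = 57°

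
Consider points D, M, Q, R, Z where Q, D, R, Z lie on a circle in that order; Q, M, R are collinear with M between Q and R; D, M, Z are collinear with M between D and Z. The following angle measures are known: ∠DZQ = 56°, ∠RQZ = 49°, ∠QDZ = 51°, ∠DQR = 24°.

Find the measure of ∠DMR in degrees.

1. ∠DRQ = 56°  [same arc QD]
2. ∠RDZ = 49°  [same arc RZ]
3. ∠DMR = 75°  [△DMR]

∠DMR = 75°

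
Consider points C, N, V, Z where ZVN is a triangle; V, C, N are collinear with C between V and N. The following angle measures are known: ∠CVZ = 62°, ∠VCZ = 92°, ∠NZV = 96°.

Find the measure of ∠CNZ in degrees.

∠CNZ = 22°

1. ∠NVZ = 62°  [C on ray VN]
2. ∠VNZ = 22°  [△ZVN]
3. ∠CNZ = 22°  [C on ray NV]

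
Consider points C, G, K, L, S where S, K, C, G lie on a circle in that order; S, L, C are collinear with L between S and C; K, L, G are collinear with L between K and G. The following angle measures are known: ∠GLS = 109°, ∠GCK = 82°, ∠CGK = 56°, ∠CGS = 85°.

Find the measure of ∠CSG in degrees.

1. ∠CLG = 71°  [linear pair at L on SC]
2. ∠GCS = 53°  [△CLG]
3. ∠CSG = 42°  [△SCG]

∠CSG = 42°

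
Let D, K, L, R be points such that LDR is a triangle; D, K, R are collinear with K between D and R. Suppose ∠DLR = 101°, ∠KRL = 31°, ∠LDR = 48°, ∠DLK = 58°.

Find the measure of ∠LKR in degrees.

1. ∠KDL = 48°  [K on ray DR]
2. ∠DKL = 74°  [△LDK]
3. ∠LKR = 106°  [linear pair at K on DR]

∠LKR = 106°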